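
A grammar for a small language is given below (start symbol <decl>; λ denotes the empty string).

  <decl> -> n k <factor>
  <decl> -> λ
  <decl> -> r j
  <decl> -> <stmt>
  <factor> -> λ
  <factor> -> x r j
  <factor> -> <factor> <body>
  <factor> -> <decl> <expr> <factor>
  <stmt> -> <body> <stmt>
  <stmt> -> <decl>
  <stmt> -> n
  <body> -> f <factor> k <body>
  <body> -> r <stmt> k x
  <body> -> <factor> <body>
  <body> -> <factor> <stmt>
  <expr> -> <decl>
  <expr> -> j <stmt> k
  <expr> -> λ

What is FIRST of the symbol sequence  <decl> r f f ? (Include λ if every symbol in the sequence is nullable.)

{ f, j, n, r, x }

Add FIRST(<decl>)\{λ} = { f, j, n, r, x }; <decl> is nullable, continue.
r is a terminal; add {r} and stop.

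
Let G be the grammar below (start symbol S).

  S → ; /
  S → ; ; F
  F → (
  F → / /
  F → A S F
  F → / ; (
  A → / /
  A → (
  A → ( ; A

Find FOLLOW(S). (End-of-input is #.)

S is the start symbol, so # ∈ FOLLOW(S).
In F → A S F: add FIRST(F) = { (, / }.
Union: FOLLOW(S) = { #, (, / }.

{ #, (, / }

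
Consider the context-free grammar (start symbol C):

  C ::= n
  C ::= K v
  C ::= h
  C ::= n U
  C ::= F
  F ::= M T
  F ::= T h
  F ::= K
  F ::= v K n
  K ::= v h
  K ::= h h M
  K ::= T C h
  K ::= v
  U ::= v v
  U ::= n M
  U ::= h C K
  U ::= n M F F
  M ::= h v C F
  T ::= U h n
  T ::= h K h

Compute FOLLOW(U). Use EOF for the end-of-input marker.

{ EOF, h, n, v }

In C ::= n U: U is at the end, add FOLLOW(C) = { EOF, h, n, v }.
In T ::= U h n: add FIRST(h n) = { h }.
Union: FOLLOW(U) = { EOF, h, n, v }.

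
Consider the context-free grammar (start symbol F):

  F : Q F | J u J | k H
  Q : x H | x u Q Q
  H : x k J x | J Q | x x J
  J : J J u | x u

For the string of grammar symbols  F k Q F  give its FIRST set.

{ k, x }

Add FIRST(F) = { k, x }; F is not nullable, stop.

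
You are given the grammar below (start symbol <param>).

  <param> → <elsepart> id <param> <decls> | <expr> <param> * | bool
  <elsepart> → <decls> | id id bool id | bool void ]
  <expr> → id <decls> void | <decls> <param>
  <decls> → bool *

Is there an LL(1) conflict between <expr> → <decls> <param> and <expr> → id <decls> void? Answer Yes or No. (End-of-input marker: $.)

FIRST(<decls> <param>) = { bool } and FIRST(id <decls> void) = { id }.
The FIRST sets are disjoint and neither alternative is nullable — no conflict.

No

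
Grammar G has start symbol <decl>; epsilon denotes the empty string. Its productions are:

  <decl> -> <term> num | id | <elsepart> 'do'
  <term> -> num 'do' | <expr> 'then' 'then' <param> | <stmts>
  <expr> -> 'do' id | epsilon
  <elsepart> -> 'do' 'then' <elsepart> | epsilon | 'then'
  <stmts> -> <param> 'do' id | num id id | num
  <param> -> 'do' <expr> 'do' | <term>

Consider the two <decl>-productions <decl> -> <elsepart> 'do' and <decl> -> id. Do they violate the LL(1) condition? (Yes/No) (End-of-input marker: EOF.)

No

FIRST(<elsepart> 'do') = { 'do', 'then' } and FIRST(id) = { id }.
The FIRST sets are disjoint and neither alternative is nullable — no conflict.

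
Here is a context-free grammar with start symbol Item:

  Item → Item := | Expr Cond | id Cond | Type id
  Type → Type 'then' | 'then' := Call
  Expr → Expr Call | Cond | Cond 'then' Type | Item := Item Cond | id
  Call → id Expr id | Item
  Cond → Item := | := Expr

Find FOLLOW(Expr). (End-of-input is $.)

In Item → Expr Cond: add FIRST(Cond) = { 'then', :=, id }.
In Expr → Expr Call: add FIRST(Call) = { 'then', :=, id }.
In Call → id Expr id: add FIRST(id) = { id }.
In Cond → := Expr: Expr is at the end, add FOLLOW(Cond) = { $, 'then', :=, id }.
Union: FOLLOW(Expr) = { $, 'then', :=, id }.

{ $, 'then', :=, id }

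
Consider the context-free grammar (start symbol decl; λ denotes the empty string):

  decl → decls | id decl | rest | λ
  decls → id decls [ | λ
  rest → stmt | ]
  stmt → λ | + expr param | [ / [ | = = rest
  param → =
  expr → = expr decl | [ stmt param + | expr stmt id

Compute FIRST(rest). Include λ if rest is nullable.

{ +, =, [, ], λ }

From rest → stmt: add FIRST(stmt) = { +, =, [, λ } (including λ since stmt is nullable).
rest → ] contributes {]}.
Union: FIRST(rest) = { +, =, [, ], λ }.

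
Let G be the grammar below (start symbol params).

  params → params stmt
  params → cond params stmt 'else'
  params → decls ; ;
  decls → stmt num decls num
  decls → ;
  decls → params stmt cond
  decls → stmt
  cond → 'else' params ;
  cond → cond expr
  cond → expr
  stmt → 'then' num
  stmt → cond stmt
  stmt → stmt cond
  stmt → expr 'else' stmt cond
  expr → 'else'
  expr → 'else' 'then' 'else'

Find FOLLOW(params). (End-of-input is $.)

{ $, 'else', 'then', ; }

params is the start symbol, so $ ∈ FOLLOW(params).
In params → params stmt: add FIRST(stmt) = { 'else', 'then' }.
In params → cond params stmt 'else': add FIRST(stmt 'else') = { 'else', 'then' }.
In decls → params stmt cond: add FIRST(stmt cond) = { 'else', 'then' }.
In cond → 'else' params ;: add FIRST(;) = { ; }.
Union: FOLLOW(params) = { $, 'else', 'then', ; }.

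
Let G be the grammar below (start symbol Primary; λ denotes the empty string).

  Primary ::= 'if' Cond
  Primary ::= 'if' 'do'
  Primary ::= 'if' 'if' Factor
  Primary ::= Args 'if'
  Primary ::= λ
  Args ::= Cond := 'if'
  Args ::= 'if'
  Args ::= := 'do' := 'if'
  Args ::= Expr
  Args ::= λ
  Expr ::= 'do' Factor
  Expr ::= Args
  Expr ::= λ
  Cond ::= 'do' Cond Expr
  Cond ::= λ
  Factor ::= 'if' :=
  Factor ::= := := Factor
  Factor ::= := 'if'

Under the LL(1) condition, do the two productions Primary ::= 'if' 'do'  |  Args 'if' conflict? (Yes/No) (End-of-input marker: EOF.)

FIRST('if' 'do') = { 'if' } and FIRST(Args 'if') = { 'do', 'if', := }.
Both contain 'if', so the two alternatives are not disjoint — LL(1) conflict.

Yes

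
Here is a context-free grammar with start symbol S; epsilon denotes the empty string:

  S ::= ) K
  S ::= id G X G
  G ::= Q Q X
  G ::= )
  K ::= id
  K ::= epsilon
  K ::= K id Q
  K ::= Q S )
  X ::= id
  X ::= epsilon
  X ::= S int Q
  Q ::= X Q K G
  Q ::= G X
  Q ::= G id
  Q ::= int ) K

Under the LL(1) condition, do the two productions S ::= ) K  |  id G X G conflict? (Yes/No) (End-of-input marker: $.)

No

FIRST() K) = { ) } and FIRST(id G X G) = { id }.
The FIRST sets are disjoint and neither alternative is nullable — no conflict.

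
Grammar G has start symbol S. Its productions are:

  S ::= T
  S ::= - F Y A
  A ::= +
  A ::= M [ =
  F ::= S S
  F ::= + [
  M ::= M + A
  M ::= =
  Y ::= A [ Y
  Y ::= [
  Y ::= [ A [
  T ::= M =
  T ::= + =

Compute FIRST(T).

From T ::= M =: add FIRST(M) = { = }.
T ::= + = contributes {+}.
Union: FIRST(T) = { +, = }.

{ +, = }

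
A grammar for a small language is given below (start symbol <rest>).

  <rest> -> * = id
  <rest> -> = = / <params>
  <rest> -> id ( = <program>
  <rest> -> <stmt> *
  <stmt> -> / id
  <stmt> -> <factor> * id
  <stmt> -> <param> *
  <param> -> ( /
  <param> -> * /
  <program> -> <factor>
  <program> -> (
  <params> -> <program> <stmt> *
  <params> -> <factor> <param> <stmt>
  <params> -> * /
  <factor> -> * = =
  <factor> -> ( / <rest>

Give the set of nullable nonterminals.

{ } (none)

No nonterminal has an empty production or an RHS whose symbols are all nullable.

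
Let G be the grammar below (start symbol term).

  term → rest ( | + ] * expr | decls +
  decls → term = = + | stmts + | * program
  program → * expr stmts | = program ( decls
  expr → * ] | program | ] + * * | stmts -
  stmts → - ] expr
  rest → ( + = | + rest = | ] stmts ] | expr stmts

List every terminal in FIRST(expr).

{ *, -, =, ] }

expr → * ] contributes {*}.
From expr → program: add FIRST(program) = { *, = }.
expr → ] + * * contributes {]}.
From expr → stmts -: add FIRST(stmts) = { - }.
Union: FIRST(expr) = { *, -, =, ] }.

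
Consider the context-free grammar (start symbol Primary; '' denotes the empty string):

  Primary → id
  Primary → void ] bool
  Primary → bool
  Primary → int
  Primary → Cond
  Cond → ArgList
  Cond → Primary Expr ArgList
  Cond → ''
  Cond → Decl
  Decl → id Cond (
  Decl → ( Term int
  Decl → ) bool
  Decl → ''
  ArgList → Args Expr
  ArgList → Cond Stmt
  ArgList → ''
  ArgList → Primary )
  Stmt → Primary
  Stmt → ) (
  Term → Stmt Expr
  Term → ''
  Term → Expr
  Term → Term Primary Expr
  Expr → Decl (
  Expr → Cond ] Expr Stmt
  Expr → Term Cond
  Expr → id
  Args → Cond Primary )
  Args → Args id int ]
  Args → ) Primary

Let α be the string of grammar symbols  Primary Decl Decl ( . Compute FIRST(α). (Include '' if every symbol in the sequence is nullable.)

{ (, ), ], bool, id, int, void }

Add FIRST(Primary)\{''} = { (, ), ], bool, id, int, void }; Primary is nullable, continue.
Add FIRST(Decl)\{''} = { (, ), id }; Decl is nullable, continue.
Add FIRST(Decl)\{''} = { (, ), id }; Decl is nullable, continue.
( is a terminal; add {(} and stop.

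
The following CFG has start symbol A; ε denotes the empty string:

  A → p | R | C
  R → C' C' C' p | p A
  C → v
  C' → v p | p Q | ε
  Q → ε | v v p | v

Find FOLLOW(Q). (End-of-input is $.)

In C' → p Q: Q is at the end, add FOLLOW(C') = { p, v }.
Union: FOLLOW(Q) = { p, v }.

{ p, v }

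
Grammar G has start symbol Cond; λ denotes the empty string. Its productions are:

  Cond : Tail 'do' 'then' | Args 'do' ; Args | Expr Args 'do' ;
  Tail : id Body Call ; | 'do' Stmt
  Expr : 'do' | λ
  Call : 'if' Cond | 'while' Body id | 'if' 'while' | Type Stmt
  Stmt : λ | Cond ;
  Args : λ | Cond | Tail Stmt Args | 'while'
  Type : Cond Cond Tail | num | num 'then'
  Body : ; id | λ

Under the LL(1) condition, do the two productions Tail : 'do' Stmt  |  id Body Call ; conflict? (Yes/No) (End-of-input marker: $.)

No

FIRST('do' Stmt) = { 'do' } and FIRST(id Body Call ;) = { id }.
The FIRST sets are disjoint and neither alternative is nullable — no conflict.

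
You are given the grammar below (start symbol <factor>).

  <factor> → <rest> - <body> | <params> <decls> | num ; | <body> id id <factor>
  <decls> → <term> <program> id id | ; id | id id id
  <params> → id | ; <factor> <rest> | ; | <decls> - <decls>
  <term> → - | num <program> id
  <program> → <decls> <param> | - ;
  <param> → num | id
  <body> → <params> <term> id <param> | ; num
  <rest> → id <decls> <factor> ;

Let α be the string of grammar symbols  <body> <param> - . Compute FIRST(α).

{ -, ;, id, num }

Add FIRST(<body>) = { -, ;, id, num }; <body> is not nullable, stop.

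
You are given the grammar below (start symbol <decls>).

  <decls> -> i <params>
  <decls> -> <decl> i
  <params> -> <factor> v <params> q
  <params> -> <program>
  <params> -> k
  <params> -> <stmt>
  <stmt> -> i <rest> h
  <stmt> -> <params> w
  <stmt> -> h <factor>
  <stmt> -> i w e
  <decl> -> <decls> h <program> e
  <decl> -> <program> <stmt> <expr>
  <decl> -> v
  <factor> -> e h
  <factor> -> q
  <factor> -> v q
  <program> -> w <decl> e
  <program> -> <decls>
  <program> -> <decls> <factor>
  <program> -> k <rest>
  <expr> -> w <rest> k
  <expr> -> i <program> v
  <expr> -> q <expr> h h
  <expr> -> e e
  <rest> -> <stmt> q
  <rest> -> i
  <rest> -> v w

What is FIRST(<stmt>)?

{ e, h, i, k, q, v, w }

<stmt> -> i <rest> h contributes {i}.
From <stmt> -> <params> w: add FIRST(<params>) = { e, h, i, k, q, v, w }.
<stmt> -> h <factor> contributes {h}.
<stmt> -> i w e contributes {i}.
Union: FIRST(<stmt>) = { e, h, i, k, q, v, w }.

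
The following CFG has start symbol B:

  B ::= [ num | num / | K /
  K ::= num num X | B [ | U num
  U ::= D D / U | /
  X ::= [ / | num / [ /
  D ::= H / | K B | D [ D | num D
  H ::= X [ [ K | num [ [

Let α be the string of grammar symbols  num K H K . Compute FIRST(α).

num is a terminal; add {num} and stop.

{ num }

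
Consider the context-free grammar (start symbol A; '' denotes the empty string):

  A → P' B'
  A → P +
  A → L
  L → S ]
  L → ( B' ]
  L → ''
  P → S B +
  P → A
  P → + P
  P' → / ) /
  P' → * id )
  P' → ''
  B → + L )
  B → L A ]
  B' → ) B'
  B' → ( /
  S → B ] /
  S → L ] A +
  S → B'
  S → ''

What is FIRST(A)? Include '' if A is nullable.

{ (, ), *, +, /, ], '' }

From A → P' B': P' nullable, take FIRST(P') ∪ FIRST(B') = { (, ), *, / }.
From A → P +: P nullable, take FIRST(P) ∪ {+} = { (, ), *, +, /, ] }.
From A → L: add FIRST(L) = { (, ), *, +, /, ], '' } (including '' since L is nullable).
Union: FIRST(A) = { (, ), *, +, /, ], '' }.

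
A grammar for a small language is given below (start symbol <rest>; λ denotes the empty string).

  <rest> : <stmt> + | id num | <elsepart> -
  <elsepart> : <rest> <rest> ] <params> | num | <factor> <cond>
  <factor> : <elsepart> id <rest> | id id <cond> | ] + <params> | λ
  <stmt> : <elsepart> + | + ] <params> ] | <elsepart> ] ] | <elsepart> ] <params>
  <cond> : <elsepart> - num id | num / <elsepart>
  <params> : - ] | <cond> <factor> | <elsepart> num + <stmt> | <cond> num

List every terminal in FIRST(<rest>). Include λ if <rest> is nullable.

From <rest> : <stmt> +: add FIRST(<stmt>) = { +, ], id, num }.
<rest> : id num contributes {id}.
From <rest> : <elsepart> -: add FIRST(<elsepart>) = { +, ], id, num }.
Union: FIRST(<rest>) = { +, ], id, num }.

{ +, ], id, num }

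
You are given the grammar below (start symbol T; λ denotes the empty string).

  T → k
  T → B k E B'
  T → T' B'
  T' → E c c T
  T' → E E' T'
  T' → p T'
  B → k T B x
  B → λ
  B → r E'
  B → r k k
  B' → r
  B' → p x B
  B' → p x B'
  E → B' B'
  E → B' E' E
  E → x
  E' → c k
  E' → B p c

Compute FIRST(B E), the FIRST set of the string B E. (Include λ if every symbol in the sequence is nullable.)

{ k, p, r, x }

Add FIRST(B)\{λ} = { k, r }; B is nullable, continue.
Add FIRST(E) = { p, r, x }; E is not nullable, stop.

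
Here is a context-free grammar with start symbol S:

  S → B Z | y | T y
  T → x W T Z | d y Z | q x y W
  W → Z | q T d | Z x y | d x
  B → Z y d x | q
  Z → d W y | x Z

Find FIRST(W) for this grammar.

From W → Z: add FIRST(Z) = { d, x }.
W → q T d contributes {q}.
From W → Z x y: add FIRST(Z) = { d, x }.
W → d x contributes {d}.
Union: FIRST(W) = { d, q, x }.

{ d, q, x }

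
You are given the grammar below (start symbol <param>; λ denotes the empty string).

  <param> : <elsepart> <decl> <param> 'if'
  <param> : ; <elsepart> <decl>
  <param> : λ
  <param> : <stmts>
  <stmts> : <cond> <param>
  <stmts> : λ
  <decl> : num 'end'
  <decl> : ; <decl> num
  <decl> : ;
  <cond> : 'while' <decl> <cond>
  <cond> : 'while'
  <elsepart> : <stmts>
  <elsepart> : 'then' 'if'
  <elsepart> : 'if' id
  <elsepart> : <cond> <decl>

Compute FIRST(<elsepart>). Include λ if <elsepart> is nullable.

From <elsepart> : <stmts>: add FIRST(<stmts>) = { 'while', λ } (including λ since <stmts> is nullable).
<elsepart> : 'then' 'if' contributes {'then'}.
<elsepart> : 'if' id contributes {'if'}.
From <elsepart> : <cond> <decl>: add FIRST(<cond>) = { 'while' }.
Union: FIRST(<elsepart>) = { 'if', 'then', 'while', λ }.

{ 'if', 'then', 'while', λ }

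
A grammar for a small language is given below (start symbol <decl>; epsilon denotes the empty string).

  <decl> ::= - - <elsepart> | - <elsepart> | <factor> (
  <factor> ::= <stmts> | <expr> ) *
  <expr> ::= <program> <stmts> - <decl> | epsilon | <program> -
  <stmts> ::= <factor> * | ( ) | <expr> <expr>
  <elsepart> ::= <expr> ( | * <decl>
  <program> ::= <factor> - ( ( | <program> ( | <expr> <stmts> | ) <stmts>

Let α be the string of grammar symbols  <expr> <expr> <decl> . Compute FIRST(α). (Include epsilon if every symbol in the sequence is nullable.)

Add FIRST(<expr>)\{epsilon} = { (, ), *, - }; <expr> is nullable, continue.
Add FIRST(<expr>)\{epsilon} = { (, ), *, - }; <expr> is nullable, continue.
Add FIRST(<decl>) = { (, ), *, - }; <decl> is not nullable, stop.

{ (, ), *, - }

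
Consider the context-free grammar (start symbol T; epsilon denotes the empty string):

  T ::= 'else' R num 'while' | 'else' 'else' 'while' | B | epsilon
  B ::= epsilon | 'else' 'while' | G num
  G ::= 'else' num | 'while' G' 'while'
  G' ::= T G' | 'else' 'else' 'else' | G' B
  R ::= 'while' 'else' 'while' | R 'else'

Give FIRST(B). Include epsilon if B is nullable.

B ::= epsilon contributes epsilon.
B ::= 'else' 'while' contributes {'else'}.
From B ::= G num: add FIRST(G) = { 'else', 'while' }.
Union: FIRST(B) = { 'else', 'while', epsilon }.

{ 'else', 'while', epsilon }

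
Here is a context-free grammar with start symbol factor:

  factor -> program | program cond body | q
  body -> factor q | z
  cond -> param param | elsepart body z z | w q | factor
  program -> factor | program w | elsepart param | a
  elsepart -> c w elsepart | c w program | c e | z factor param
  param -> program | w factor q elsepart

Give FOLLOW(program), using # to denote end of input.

{ #, a, c, q, w, z }

In factor -> program: program is at the end, add FOLLOW(factor) = { #, a, c, q, w, z }.
In factor -> program cond body: add FIRST(cond body) = { a, c, q, w, z }.
In program -> program w: add FIRST(w) = { w }.
In elsepart -> c w program: program is at the end, add FOLLOW(elsepart) = { #, a, c, q, w, z }.
In param -> program: program is at the end, add FOLLOW(param) = { #, a, c, q, w, z }.
Union: FOLLOW(program) = { #, a, c, q, w, z }.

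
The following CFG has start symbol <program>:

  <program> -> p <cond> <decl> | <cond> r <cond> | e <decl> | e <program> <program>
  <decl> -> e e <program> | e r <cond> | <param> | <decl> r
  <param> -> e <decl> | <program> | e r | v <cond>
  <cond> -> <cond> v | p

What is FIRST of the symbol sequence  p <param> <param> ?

p is a terminal; add {p} and stop.

{ p }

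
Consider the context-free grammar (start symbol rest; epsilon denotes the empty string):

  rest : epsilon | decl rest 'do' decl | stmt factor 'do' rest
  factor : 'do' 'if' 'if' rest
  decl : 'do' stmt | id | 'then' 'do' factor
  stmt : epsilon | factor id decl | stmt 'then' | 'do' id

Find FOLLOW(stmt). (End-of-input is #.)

In rest : stmt factor 'do' rest: add FIRST(factor 'do' rest) = { 'do' }.
In decl : 'do' stmt: stmt is at the end, add FOLLOW(decl) = { #, 'do', 'then', id }.
In stmt : stmt 'then': add FIRST('then') = { 'then' }.
Union: FOLLOW(stmt) = { #, 'do', 'then', id }.

{ #, 'do', 'then', id }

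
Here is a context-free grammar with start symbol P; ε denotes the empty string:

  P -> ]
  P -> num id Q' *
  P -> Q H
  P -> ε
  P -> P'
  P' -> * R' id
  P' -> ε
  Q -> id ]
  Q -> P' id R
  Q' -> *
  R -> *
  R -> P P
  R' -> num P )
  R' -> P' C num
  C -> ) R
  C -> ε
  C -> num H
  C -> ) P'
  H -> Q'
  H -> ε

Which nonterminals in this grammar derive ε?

Directly nullable (have an ε-production): P, P', C, H.
R -> P P with every symbol nullable, so R is nullable.
No other nonterminal has a production whose RHS symbols are all nullable.

{ C, H, P, P', R }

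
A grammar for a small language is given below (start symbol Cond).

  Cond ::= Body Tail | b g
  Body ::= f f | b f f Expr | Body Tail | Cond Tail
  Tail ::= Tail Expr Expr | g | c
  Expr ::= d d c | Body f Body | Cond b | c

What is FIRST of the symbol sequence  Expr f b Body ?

Add FIRST(Expr) = { b, c, d, f }; Expr is not nullable, stop.

{ b, c, d, f }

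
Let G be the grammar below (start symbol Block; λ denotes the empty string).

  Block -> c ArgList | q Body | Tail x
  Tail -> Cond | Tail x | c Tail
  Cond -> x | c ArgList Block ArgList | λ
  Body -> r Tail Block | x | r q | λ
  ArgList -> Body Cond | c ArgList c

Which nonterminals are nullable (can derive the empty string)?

{ ArgList, Body, Cond, Tail }

Directly nullable (have an λ-production): Cond, Body.
ArgList -> Body Cond with every symbol nullable, so ArgList is nullable.
Tail -> Cond with every symbol nullable, so Tail is nullable.
No other nonterminal has a production whose RHS symbols are all nullable.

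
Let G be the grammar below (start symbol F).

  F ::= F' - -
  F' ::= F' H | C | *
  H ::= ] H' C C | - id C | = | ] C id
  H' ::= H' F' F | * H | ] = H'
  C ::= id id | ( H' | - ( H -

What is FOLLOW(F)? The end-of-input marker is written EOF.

F is the start symbol, so EOF ∈ FOLLOW(F).
In H' ::= H' F' F: F is at the end, add FOLLOW(H') = { (, *, -, =, ], id }.
Union: FOLLOW(F) = { EOF, (, *, -, =, ], id }.

{ EOF, (, *, -, =, ], id }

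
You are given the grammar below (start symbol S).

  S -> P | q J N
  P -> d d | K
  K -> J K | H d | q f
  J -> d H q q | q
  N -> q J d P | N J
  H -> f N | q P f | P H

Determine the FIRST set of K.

{ d, f, q }

From K -> J K: add FIRST(J) = { d, q }.
From K -> H d: add FIRST(H) = { d, f, q }.
K -> q f contributes {q}.
Union: FIRST(K) = { d, f, q }.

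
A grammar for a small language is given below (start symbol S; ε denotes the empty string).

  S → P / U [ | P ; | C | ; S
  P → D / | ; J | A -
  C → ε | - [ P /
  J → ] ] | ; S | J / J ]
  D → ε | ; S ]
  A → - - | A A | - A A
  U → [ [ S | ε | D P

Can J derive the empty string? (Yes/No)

No

Nullable nonterminals: C, D, S, U.
No production of J has an RHS whose symbols are all nullable, so J is not nullable.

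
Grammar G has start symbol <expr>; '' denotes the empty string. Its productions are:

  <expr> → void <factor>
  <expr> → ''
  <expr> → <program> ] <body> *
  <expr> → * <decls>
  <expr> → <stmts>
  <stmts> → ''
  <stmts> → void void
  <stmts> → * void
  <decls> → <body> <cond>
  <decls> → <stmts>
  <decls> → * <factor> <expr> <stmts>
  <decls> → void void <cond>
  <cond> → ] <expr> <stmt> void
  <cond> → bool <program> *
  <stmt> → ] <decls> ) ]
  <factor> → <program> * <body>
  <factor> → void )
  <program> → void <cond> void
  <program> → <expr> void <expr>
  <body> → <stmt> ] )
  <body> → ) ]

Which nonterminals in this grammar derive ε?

Directly nullable (have an ''-production): <expr>, <stmts>.
<decls> → <stmts> with every symbol nullable, so <decls> is nullable.
No other nonterminal has a production whose RHS symbols are all nullable.

{ <decls>, <expr>, <stmts> }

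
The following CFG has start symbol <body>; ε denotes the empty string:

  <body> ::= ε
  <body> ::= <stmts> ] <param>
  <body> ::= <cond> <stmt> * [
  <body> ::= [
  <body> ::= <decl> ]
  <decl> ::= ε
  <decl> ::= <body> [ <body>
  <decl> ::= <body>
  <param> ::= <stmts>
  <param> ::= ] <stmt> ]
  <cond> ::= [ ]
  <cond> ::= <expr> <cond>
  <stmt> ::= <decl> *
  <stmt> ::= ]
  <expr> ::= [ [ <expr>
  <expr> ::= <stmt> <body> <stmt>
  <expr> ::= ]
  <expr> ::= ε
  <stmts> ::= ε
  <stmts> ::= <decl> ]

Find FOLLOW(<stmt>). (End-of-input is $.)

{ *, [, ] }

In <body> ::= <cond> <stmt> * [: add FIRST(* [) = { * }.
In <param> ::= ] <stmt> ]: add FIRST(]) = { ] }.
In <expr> ::= <stmt> <body> <stmt>: add FIRST(<body> <stmt>) = { *, [, ] }.
In <expr> ::= <stmt> <body> <stmt>: <stmt> is at the end, add FOLLOW(<expr>) = { *, [, ] }.
Union: FOLLOW(<stmt>) = { *, [, ] }.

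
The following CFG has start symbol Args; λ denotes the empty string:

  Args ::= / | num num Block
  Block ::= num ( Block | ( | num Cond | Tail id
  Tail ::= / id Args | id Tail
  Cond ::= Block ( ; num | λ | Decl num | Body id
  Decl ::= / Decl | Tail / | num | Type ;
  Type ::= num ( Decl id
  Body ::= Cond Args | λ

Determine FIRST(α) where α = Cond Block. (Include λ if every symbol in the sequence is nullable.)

{ (, /, id, num }

Add FIRST(Cond)\{λ} = { (, /, id, num }; Cond is nullable, continue.
Add FIRST(Block) = { (, /, id, num }; Block is not nullable, stop.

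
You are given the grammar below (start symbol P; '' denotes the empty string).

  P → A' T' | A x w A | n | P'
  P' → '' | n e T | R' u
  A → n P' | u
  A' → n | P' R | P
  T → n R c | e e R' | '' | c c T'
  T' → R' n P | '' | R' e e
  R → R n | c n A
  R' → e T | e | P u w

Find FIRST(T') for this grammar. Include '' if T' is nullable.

{ c, e, n, u, '' }

From T' → R' n P: add FIRST(R') = { c, e, n, u }.
T' → '' contributes ''.
From T' → R' e e: add FIRST(R') = { c, e, n, u }.
Union: FIRST(T') = { c, e, n, u, '' }.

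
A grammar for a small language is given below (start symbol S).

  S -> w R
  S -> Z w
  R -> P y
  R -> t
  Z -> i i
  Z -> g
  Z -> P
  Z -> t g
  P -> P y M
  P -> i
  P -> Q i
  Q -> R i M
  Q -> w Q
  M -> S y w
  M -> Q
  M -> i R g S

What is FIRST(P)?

{ i, t, w }

From P -> P y M: add FIRST(P) = { i, t, w }.
P -> i contributes {i}.
From P -> Q i: add FIRST(Q) = { i, t, w }.
Union: FIRST(P) = { i, t, w }.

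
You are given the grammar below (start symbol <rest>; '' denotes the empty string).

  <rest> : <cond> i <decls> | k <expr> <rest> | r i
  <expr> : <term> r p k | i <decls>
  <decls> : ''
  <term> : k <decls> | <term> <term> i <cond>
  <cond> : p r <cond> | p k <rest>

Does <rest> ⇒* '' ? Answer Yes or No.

Nullable nonterminals: <decls>.
No production of <rest> has an RHS whose symbols are all nullable, so <rest> is not nullable.

No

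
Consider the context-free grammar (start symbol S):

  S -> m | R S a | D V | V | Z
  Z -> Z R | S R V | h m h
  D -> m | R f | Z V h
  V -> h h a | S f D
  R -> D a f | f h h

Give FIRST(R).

{ f, h, m }

From R -> D a f: add FIRST(D) = { f, h, m }.
R -> f h h contributes {f}.
Union: FIRST(R) = { f, h, m }.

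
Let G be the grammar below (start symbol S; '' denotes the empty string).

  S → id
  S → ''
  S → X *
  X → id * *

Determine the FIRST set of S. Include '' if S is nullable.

S → id contributes {id}.
S → '' contributes ''.
From S → X *: add FIRST(X) = { id }.
Union: FIRST(S) = { id, '' }.

{ id, '' }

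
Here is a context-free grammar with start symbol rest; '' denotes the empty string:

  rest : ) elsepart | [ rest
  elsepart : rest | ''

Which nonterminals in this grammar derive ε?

{ elsepart }

Directly nullable (have an ''-production): elsepart.
No other nonterminal has a production whose RHS symbols are all nullable.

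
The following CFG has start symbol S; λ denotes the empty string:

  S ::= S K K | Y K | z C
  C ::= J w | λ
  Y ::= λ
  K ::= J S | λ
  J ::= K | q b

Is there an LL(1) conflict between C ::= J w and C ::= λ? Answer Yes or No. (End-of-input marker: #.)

FIRST(J w) = { q, w, z } and FIRST(λ) = { λ }.
The second alternative is nullable and FOLLOW(C) = { #, q, w, z } shares q with FIRST of the first — conflict.

Yes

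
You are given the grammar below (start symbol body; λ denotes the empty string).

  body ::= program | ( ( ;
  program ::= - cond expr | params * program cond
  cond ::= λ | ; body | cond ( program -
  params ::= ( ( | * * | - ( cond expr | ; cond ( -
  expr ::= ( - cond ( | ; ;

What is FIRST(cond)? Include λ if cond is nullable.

cond ::= λ contributes λ.
cond ::= ; body contributes {;}.
From cond ::= cond ( program -: cond nullable, take FIRST(cond) ∪ {(} = { (, ; }.
Union: FIRST(cond) = { (, ;, λ }.

{ (, ;, λ }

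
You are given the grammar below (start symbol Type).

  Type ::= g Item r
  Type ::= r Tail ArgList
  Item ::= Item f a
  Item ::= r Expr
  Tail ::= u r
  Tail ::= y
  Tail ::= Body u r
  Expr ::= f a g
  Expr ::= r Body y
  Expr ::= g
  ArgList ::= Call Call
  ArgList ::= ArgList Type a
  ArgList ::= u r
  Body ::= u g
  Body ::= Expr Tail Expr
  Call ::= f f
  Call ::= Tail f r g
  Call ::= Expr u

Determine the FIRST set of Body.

Body ::= u g contributes {u}.
From Body ::= Expr Tail Expr: add FIRST(Expr) = { f, g, r }.
Union: FIRST(Body) = { f, g, r, u }.

{ f, g, r, u }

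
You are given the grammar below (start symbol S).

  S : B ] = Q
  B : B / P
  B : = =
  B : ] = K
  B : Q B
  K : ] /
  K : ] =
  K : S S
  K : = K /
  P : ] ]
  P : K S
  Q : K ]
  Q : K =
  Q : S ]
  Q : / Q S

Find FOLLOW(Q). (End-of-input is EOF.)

{ EOF, /, =, ] }

In S : B ] = Q: Q is at the end, add FOLLOW(S) = { EOF, /, =, ] }.
In B : Q B: add FIRST(B) = { /, =, ] }.
In Q : / Q S: add FIRST(S) = { /, =, ] }.
Union: FOLLOW(Q) = { EOF, /, =, ] }.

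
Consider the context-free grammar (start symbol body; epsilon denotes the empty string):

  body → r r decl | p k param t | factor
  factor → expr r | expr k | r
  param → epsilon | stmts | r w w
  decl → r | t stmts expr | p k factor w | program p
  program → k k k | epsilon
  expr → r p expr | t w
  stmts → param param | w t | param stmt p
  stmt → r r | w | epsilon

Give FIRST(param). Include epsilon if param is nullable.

param → epsilon contributes epsilon.
From param → stmts: add FIRST(stmts) = { p, r, w, epsilon } (including epsilon since stmts is nullable).
param → r w w contributes {r}.
Union: FIRST(param) = { p, r, w, epsilon }.

{ p, r, w, epsilon }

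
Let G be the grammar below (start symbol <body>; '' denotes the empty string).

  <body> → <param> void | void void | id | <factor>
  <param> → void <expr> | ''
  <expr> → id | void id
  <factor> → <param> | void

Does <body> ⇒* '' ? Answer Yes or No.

Yes

<body> → <factor> and each of <factor> is nullable, so <body> ⇒* ''.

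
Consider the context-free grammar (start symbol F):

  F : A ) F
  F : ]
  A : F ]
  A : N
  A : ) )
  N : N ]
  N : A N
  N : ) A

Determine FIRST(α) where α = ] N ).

{ ] }

] is a terminal; add {]} and stop.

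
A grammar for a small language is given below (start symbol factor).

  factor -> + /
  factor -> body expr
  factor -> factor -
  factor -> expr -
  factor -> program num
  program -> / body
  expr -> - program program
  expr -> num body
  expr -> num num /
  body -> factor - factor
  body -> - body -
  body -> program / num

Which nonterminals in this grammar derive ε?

No nonterminal has an empty production or an RHS whose symbols are all nullable.

{ } (none)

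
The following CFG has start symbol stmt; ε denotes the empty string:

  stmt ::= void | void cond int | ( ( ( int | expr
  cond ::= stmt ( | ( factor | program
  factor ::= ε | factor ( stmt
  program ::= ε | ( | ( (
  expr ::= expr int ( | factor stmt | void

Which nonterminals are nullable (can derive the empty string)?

Directly nullable (have an ε-production): factor, program.
cond ::= program with every symbol nullable, so cond is nullable.
No other nonterminal has a production whose RHS symbols are all nullable.

{ cond, factor, program }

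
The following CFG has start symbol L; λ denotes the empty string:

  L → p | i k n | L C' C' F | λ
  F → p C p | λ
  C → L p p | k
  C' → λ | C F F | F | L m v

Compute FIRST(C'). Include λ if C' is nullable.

{ i, k, m, p, λ }

C' → λ contributes λ.
From C' → C F F: add FIRST(C) = { i, k, m, p }.
From C' → F: add FIRST(F) = { p, λ } (including λ since F is nullable).
From C' → L m v: L nullable, take FIRST(L) ∪ {m} = { i, k, m, p }.
Union: FIRST(C') = { i, k, m, p, λ }.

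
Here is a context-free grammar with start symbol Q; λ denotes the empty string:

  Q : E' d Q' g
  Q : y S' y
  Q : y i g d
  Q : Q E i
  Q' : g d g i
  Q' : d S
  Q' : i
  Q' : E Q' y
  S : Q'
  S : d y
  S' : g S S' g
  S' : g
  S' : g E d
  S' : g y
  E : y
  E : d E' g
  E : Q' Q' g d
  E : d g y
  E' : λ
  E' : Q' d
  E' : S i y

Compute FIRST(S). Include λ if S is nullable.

From S : Q': add FIRST(Q') = { d, g, i, y }.
S : d y contributes {d}.
Union: FIRST(S) = { d, g, i, y }.

{ d, g, i, y }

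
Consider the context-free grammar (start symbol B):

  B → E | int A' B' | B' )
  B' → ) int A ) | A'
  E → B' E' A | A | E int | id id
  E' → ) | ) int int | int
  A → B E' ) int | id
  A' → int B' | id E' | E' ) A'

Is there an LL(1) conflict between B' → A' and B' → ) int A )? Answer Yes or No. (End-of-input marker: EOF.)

Yes

FIRST(A') = { ), id, int } and FIRST() int A )) = { ) }.
Both contain ), so the two alternatives are not disjoint — LL(1) conflict.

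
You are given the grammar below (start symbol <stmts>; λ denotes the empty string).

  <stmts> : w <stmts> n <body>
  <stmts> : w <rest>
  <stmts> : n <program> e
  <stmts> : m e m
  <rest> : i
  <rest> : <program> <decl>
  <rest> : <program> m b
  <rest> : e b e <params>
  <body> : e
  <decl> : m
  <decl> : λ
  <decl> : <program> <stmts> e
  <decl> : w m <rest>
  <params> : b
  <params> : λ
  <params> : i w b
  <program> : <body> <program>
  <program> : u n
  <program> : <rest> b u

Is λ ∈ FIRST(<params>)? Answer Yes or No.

<params> has an λ-production, so <params> ⇒ λ.

Yes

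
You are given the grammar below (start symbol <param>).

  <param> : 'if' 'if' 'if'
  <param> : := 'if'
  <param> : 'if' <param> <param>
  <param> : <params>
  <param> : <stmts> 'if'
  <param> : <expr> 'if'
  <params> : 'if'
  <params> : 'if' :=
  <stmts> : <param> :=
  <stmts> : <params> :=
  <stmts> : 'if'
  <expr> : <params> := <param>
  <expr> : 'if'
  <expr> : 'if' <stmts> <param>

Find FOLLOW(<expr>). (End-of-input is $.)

{ 'if' }

In <param> : <expr> 'if': add FIRST('if') = { 'if' }.
Union: FOLLOW(<expr>) = { 'if' }.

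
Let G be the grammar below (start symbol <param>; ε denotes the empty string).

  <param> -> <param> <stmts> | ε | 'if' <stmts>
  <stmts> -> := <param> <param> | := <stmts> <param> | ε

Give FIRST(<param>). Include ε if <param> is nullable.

From <param> -> <param> <stmts>: <param>, <stmts> nullable, take FIRST(<param>) ∪ FIRST(<stmts>) = { 'if', := }; also ε since the whole RHS is nullable.
<param> -> ε contributes ε.
<param> -> 'if' <stmts> contributes {'if'}.
Union: FIRST(<param>) = { 'if', :=, ε }.

{ 'if', :=, ε }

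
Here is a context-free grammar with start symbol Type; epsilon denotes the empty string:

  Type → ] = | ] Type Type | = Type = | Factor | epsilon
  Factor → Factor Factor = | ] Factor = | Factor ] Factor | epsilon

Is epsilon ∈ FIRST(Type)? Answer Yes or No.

Yes

Type has an epsilon-production, so Type ⇒ epsilon.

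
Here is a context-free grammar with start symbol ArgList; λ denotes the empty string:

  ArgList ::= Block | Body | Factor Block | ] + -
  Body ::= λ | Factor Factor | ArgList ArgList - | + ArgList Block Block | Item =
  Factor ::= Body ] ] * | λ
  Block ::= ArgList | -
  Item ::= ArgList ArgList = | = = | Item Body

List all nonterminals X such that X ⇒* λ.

Directly nullable (have an λ-production): Body, Factor.
Block ::= ArgList with every symbol nullable, so Block is nullable.
ArgList ::= Block with every symbol nullable, so ArgList is nullable.
No other nonterminal has a production whose RHS symbols are all nullable.

{ ArgList, Block, Body, Factor }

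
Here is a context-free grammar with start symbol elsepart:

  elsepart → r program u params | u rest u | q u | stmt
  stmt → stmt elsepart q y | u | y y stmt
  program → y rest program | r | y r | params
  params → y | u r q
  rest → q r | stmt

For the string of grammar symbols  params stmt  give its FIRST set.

{ u, y }

Add FIRST(params) = { u, y }; params is not nullable, stop.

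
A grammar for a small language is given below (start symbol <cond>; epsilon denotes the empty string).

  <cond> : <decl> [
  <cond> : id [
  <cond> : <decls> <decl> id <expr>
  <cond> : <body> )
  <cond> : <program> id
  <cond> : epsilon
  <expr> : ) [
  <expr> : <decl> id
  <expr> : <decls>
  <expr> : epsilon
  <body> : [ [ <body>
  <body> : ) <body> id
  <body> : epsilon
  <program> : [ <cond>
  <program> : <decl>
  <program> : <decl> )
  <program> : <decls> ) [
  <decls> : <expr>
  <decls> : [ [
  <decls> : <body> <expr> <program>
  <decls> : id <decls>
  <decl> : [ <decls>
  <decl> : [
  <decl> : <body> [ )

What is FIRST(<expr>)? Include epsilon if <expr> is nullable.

<expr> : ) [ contributes {)}.
From <expr> : <decl> id: add FIRST(<decl>) = { ), [ }.
From <expr> : <decls>: add FIRST(<decls>) = { ), [, id, epsilon } (including epsilon since <decls> is nullable).
<expr> : epsilon contributes epsilon.
Union: FIRST(<expr>) = { ), [, id, epsilon }.

{ ), [, id, epsilon }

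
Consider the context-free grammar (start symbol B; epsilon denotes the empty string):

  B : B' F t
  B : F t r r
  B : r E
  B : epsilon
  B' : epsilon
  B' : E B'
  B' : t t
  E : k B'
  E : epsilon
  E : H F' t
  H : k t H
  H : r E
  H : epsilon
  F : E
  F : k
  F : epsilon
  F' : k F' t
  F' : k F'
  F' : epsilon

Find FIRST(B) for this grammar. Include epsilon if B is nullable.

From B : B' F t: B', F nullable, take FIRST(B') ∪ FIRST(F) ∪ {t} = { k, r, t }.
From B : F t r r: F nullable, take FIRST(F) ∪ {t} = { k, r, t }.
B : r E contributes {r}.
B : epsilon contributes epsilon.
Union: FIRST(B) = { k, r, t, epsilon }.

{ k, r, t, epsilon }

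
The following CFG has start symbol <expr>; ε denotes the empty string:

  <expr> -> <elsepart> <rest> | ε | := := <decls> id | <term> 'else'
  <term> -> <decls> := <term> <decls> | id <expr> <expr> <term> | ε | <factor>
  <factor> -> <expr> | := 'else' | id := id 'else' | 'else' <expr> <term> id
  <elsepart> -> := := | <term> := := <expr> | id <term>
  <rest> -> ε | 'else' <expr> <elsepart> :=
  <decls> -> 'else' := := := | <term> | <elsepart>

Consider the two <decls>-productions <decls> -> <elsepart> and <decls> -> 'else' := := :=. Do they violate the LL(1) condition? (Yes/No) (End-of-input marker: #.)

Yes

FIRST(<elsepart>) = { 'else', :=, id } and FIRST('else' := := :=) = { 'else' }.
Both contain 'else', so the two alternatives are not disjoint — LL(1) conflict.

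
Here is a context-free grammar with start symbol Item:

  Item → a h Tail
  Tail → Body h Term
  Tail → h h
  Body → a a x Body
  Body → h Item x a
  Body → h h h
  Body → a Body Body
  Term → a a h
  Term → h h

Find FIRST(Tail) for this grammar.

From Tail → Body h Term: add FIRST(Body) = { a, h }.
Tail → h h contributes {h}.
Union: FIRST(Tail) = { a, h }.

{ a, h }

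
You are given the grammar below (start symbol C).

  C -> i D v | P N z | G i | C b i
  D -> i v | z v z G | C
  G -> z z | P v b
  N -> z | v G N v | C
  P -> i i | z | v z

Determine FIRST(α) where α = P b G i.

Add FIRST(P) = { i, v, z }; P is not nullable, stop.

{ i, v, z }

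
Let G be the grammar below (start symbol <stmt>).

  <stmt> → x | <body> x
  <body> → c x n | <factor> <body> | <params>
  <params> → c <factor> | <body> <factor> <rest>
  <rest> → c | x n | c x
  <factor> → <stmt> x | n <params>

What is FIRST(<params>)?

<params> → c <factor> contributes {c}.
From <params> → <body> <factor> <rest>: add FIRST(<body>) = { c, n, x }.
Union: FIRST(<params>) = { c, n, x }.

{ c, n, x }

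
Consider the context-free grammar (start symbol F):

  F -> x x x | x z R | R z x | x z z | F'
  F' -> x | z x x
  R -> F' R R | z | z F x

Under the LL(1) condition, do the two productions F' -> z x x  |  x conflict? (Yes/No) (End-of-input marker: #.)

FIRST(z x x) = { z } and FIRST(x) = { x }.
The FIRST sets are disjoint and neither alternative is nullable — no conflict.

No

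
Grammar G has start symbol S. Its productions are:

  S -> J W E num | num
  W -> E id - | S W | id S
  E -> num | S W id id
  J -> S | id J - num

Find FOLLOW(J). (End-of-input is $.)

In S -> J W E num: add FIRST(W E num) = { id, num }.
In J -> id J - num: add FIRST(- num) = { - }.
Union: FOLLOW(J) = { -, id, num }.

{ -, id, num }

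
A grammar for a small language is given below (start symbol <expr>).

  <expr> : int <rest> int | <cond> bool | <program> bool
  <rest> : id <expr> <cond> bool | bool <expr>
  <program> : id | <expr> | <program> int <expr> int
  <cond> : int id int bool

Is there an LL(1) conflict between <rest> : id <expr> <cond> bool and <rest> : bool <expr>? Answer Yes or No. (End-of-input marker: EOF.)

FIRST(id <expr> <cond> bool) = { id } and FIRST(bool <expr>) = { bool }.
The FIRST sets are disjoint and neither alternative is nullable — no conflict.

No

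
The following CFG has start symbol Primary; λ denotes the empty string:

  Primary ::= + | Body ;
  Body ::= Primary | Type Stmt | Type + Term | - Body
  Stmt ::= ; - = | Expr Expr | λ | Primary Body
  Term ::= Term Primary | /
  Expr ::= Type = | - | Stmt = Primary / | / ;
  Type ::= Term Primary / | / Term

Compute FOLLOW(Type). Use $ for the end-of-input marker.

{ +, -, /, ;, = }

In Body ::= Type Stmt: add FIRST(Stmt)\{λ} = { +, -, /, ;, = }.
  Since Stmt is nullable, also add FOLLOW(Body) = { ;, = }.
In Body ::= Type + Term: add FIRST(+ Term) = { + }.
In Expr ::= Type =: add FIRST(=) = { = }.
Union: FOLLOW(Type) = { +, -, /, ;, = }.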